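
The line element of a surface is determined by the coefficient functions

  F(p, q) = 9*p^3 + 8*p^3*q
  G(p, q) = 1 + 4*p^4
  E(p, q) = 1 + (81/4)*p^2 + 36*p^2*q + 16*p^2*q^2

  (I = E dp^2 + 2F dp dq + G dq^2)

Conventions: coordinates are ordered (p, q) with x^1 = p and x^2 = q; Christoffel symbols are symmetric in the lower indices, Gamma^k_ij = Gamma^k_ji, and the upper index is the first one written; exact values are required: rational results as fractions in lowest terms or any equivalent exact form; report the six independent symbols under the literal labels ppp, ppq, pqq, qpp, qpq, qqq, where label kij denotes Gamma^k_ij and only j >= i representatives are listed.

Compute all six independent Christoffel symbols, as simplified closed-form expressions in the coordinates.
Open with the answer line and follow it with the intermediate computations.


Answer: Gamma_ppp = (64*p*q^2 + 144*p*q + 81*p)/(16*p^4 + 64*p^2*q^2 + 144*p^2*q + 81*p^2 + 4), Gamma_ppq = (64*p^2*q + 72*p^2)/(16*p^4 + 64*p^2*q^2 + 144*p^2*q + 81*p^2 + 4), Gamma_pqq = 0, Gamma_qpp = (32*p^2*q + 36*p^2)/(16*p^4 + 64*p^2*q^2 + 144*p^2*q + 81*p^2 + 4), Gamma_qpq = 32*p^3/(16*p^4 + 64*p^2*q^2 + 144*p^2*q + 81*p^2 + 4), Gamma_qqq = 0

E = 1 + (81/4)*p^2 + 36*p^2*q + 16*p^2*q^2; F = 9*p^3 + 8*p^3*q; G = 1 + 4*p^4
Gamma^k_ij = (1/2) g^{kl} (d_i g_jl + d_j g_il - d_l g_ij), with g^inv = (1/(EG-F^2)) [[G, -F], [-F, E]]
first partials: E_p = (81/2)*p + 72*p*q + 32*p*q^2, E_q = 36*p^2 + 32*p^2*q, F_p = 27*p^2 + 24*p^2*q, F_q = 8*p^3, G_p = 16*p^3, G_q = 0
D = EG - F^2 = 1 + (81/4)*p^2 + 36*p^2*q + 16*p^2*q^2 + 4*p^4
expanded: Gamma^p_pp = (G E_p - 2F F_p + F E_q)/(2D), Gamma^p_pq = (G E_q - F G_p)/(2D), Gamma^p_qq = (2G F_q - G G_p - F G_q)/(2D), Gamma^q_pp = (2E F_p - E E_q - F E_p)/(2D), Gamma^q_pq = (E G_p - F E_q)/(2D), Gamma^q_qq = (E G_q - 2F F_q + F G_p)/(2D); substitute and cancel common factors


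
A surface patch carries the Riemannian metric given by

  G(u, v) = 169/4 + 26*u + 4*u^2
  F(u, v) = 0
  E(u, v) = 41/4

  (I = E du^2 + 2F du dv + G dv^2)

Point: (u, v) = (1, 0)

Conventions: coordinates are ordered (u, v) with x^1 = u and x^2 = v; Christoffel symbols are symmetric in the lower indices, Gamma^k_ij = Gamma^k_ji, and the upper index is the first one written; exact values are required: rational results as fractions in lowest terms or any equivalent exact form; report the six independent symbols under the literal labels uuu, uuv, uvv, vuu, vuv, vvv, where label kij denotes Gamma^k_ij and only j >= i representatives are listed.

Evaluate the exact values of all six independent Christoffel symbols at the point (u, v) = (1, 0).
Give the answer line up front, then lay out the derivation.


Answer: Gamma_uuu = 0, Gamma_uuv = 0, Gamma_uvv = -68/41, Gamma_vuu = 0, Gamma_vuv = 4/17, Gamma_vvv = 0

E = 41/4, F = 0, G = 289/4 at the point
E_u = 0, E_v = 0, F_u = 0, F_v = 0, G_u = 34, G_v = 0
EG - F^2 = 11849/16;  g^inv = (16/11849) * [[289/4, 0], [0, 41/4]]
first-kind symbols [ij,l] = (1/2)(d_i g_jl + d_j g_il - d_l g_ij): [uu,u] = E_u/2 = 0, [uu,v] = F_u - E_v/2 = 0, [uv,u] = E_v/2 = 0, [uv,v] = G_u/2 = 17, [vv,u] = F_v - G_u/2 = -17, [vv,v] = G_v/2 = 0
Gamma^u_ij = (G*[ij,u] - F*[ij,v])/(EG - F^2), Gamma^v_ij = (E*[ij,v] - F*[ij,u])/(EG - F^2)


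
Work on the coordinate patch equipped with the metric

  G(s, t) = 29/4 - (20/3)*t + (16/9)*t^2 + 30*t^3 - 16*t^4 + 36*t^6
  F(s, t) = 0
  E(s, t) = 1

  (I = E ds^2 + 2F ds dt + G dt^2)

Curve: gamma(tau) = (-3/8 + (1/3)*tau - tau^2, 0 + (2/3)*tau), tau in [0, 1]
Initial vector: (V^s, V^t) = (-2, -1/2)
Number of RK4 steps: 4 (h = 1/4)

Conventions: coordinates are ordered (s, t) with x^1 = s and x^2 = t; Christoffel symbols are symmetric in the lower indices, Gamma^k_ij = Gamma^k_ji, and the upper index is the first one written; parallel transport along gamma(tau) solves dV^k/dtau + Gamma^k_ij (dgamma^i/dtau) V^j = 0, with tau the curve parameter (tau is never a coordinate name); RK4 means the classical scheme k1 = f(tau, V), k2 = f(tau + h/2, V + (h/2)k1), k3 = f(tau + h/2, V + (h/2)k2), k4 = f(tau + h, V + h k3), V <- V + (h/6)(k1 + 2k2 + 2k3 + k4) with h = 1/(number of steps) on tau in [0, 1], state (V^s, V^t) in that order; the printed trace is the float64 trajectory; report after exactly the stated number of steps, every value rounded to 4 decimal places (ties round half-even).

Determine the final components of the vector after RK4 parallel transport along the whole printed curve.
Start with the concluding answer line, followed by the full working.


Answer: V^s = -2.0000, V^t = -0.3810

gamma'(tau) = (1/3 - 2*tau, 2/3); f(tau, V)^k = -Gamma^k_ij(gamma(tau)) gamma'^i(tau) V^j; h = 1/4; intermediate values shown to 6 dp
curve data and Christoffel symbols at the stage parameters:
  tau = 0.000000: gamma = (-0.375000, 0.000000), gamma' = (0.333333, 0.666667); Gamma_sss = 0.000000, Gamma_sst = 0.000000, Gamma_stt = 0.000000, Gamma_tss = 0.000000, Gamma_tst = 0.000000, Gamma_ttt = -0.459770
  tau = 0.125000: gamma = (-0.348958, 0.083333), gamma' = (0.083333, 0.666667); Gamma_sss = 0.000000, Gamma_sst = 0.000000, Gamma_stt = 0.000000, Gamma_tss = 0.000000, Gamma_tst = 0.000000, Gamma_ttt = -0.429957
  tau = 0.250000: gamma = (-0.354167, 0.166667), gamma' = (-0.166667, 0.666667); Gamma_sss = 0.000000, Gamma_sst = 0.000000, Gamma_stt = 0.000000, Gamma_tss = 0.000000, Gamma_tst = 0.000000, Gamma_ttt = -0.304215
  tau = 0.375000: gamma = (-0.390625, 0.250000), gamma' = (-0.416667, 0.666667); Gamma_sss = 0.000000, Gamma_sst = 0.000000, Gamma_stt = 0.000000, Gamma_tss = 0.000000, Gamma_tst = 0.000000, Gamma_ttt = -0.077080
  tau = 0.500000: gamma = (-0.458333, 0.333333), gamma' = (-0.666667, 0.666667); Gamma_sss = 0.000000, Gamma_sst = 0.000000, Gamma_stt = 0.000000, Gamma_tss = 0.000000, Gamma_tst = 0.000000, Gamma_ttt = 0.245387
  tau = 0.625000: gamma = (-0.557292, 0.416667), gamma' = (-0.916667, 0.666667); Gamma_sss = 0.000000, Gamma_sst = 0.000000, Gamma_stt = 0.000000, Gamma_tss = 0.000000, Gamma_tst = 0.000000, Gamma_ttt = 0.640130
  tau = 0.750000: gamma = (-0.687500, 0.500000), gamma' = (-1.166667, 0.666667); Gamma_sss = 0.000000, Gamma_sst = 0.000000, Gamma_stt = 0.000000, Gamma_tss = 0.000000, Gamma_tst = 0.000000, Gamma_ttt = 1.066063
  tau = 0.875000: gamma = (-0.848958, 0.583333), gamma' = (-1.416667, 0.666667); Gamma_sss = 0.000000, Gamma_sst = 0.000000, Gamma_stt = 0.000000, Gamma_tss = 0.000000, Gamma_tst = 0.000000, Gamma_ttt = 1.471434
  tau = 1.000000: gamma = (-1.041667, 0.666667), gamma' = (-1.666667, 0.666667); Gamma_sss = 0.000000, Gamma_sst = 0.000000, Gamma_stt = 0.000000, Gamma_tss = 0.000000, Gamma_tst = 0.000000, Gamma_ttt = 1.809642
step 0: V^s = -2.0000, V^t = -0.5000
step 1: k1 = (0.000000, -0.153257), k2 = (0.000000, -0.148810), k3 = (0.000000, -0.148651), k4 = (0.000000, -0.108942); V <- V + (h/6)(k1 + 2k2 + 2k3 + k4): V^s = -2.0000, V^t = -0.5357
step 2: k1 = (0.000000, -0.108648), k2 = (0.000000, -0.028226), k3 = (0.000000, -0.027710), k4 = (0.000000, 0.088771); V <- V + (h/6)(k1 + 2k2 + 2k3 + k4): V^s = -2.0000, V^t = -0.5412
step 3: k1 = (0.000000, 0.088536), k2 = (0.000000, 0.226237), k3 = (0.000000, 0.218892), k4 = (0.000000, 0.345746); V <- V + (h/6)(k1 + 2k2 + 2k3 + k4): V^s = -2.0000, V^t = -0.4860
step 4: k1 = (0.000000, 0.345414), k2 = (0.000000, 0.434404), k3 = (0.000000, 0.423492), k4 = (0.000000, 0.458612); V <- V + (h/6)(k1 + 2k2 + 2k3 + k4): V^s = -2.0000, V^t = -0.3810


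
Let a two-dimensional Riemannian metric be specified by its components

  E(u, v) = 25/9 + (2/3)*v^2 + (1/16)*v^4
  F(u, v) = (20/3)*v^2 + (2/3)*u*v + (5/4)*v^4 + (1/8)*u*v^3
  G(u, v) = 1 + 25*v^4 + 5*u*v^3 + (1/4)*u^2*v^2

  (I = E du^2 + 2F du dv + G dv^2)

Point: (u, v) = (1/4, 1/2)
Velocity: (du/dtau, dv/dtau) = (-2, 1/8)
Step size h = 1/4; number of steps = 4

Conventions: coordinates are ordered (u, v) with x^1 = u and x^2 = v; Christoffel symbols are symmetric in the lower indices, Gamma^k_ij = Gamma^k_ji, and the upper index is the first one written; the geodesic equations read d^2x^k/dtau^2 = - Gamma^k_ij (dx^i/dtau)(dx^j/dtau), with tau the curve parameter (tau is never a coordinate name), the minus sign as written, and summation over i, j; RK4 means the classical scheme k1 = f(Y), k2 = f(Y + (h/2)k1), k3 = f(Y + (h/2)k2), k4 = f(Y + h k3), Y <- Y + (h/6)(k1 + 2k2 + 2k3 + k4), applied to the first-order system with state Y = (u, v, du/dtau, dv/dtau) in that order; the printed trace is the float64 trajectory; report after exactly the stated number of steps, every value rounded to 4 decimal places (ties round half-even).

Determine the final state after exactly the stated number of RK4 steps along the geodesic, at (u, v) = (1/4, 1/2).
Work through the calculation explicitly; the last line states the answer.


f(Y) = (du/dtau, dv/dtau, -Gamma^u_ij Y'^i Y'^j, -Gamma^v_ij Y'^i Y'^j) with the Gammas evaluated at the stage position; h = 0.250000; intermediate values shown to 6 dp
step 0: u = 0.2500, v = 0.5000, du/dtau = -2.0000, dv/dtau = 0.1250
step 1:
  k1: at (u, v) = (0.250000, 0.500000), (du/dtau, dv/dtau) = (-2.000000, 0.125000); Gamma_uuu = 0.000000, Gamma_uuv = 0.074707, Gamma_uvv = 1.531500, Gamma_vuu = 0.000000, Gamma_vuv = 0.070247, Gamma_vvv = 1.440067; k1 = (-2.000000, 0.125000, 0.013424, 0.012623)
  k2: at (u, v) = (0.000000, 0.515625), (du/dtau, dv/dtau) = (-1.998322, 0.126578); Gamma_uuu = 0.000000, Gamma_uuv = 0.076352, Gamma_uvv = 1.527043, Gamma_vuu = 0.000000, Gamma_vuv = 0.072509, Gamma_vvv = 1.450183; k2 = (-1.998322, 0.126578, 0.014159, 0.013447)
  k3: at (u, v) = (0.000210, 0.515822), (du/dtau, dv/dtau) = (-1.998230, 0.126681); Gamma_uuu = 0.000000, Gamma_uuv = 0.076336, Gamma_uvv = 1.526747, Gamma_vuu = 0.000000, Gamma_vuv = 0.072549, Gamma_vvv = 1.451018; k3 = (-1.998230, 0.126681, 0.014146, 0.013444)
  k4: at (u, v) = (-0.249558, 0.531670), (du/dtau, dv/dtau) = (-1.996464, 0.128361); Gamma_uuu = 0.000000, Gamma_uuv = 0.077989, Gamma_uvv = 1.523178, Gamma_vuu = 0.000000, Gamma_vuv = 0.074824, Gamma_vvv = 1.461365; k4 = (-1.996464, 0.128361, 0.014876, 0.014272)
  Y <- Y + (h/6)(k1 + 2k2 + 2k3 + k4): u = -0.2496, v = 0.5317, du/dtau = -1.9965, dv/dtau = 0.1284
step 2:
  k1: at (u, v) = (-0.249565, 0.531662), (du/dtau, dv/dtau) = (-1.996462, 0.128361); Gamma_uuu = 0.000000, Gamma_uuv = 0.077990, Gamma_uvv = 1.523191, Gamma_vuu = 0.000000, Gamma_vuv = 0.074823, Gamma_vvv = 1.461329; k1 = (-1.996462, 0.128361, 0.014876, 0.014272)
  k2: at (u, v) = (-0.499123, 0.547707), (du/dtau, dv/dtau) = (-1.994603, 0.130145); Gamma_uuu = 0.000000, Gamma_uuv = 0.079656, Gamma_uvv = 1.520526, Gamma_vuu = 0.000000, Gamma_vuv = 0.077105, Gamma_vvv = 1.471831; k2 = (-1.994603, 0.130145, 0.015601, 0.015101)
  k3: at (u, v) = (-0.498891, 0.547930), (du/dtau, dv/dtau) = (-1.994512, 0.130249); Gamma_uuu = 0.000000, Gamma_uuv = 0.079634, Gamma_uvv = 1.520167, Gamma_vuu = 0.000000, Gamma_vuv = 0.077150, Gamma_vvv = 1.472747; k3 = (-1.994512, 0.130249, 0.015586, 0.015099)
  k4: at (u, v) = (-0.748193, 0.564224), (du/dtau, dv/dtau) = (-1.992566, 0.132136); Gamma_uuu = 0.000000, Gamma_uuv = 0.081304, Gamma_uvv = 1.518272, Gamma_vuu = 0.000000, Gamma_vuv = 0.079448, Gamma_vvv = 1.483616; k4 = (-1.992566, 0.132136, 0.016304, 0.015932)
  Y <- Y + (h/6)(k1 + 2k2 + 2k3 + k4): u = -0.7482, v = 0.5642, du/dtau = -1.9926, dv/dtau = 0.1321
step 3:
  k1: at (u, v) = (-0.748201, 0.564215), (du/dtau, dv/dtau) = (-1.992564, 0.132137); Gamma_uuu = 0.000000, Gamma_uuv = 0.081305, Gamma_uvv = 1.518286, Gamma_vuu = 0.000000, Gamma_vuv = 0.079447, Gamma_vvv = 1.483581; k1 = (-1.992564, 0.132137, 0.016304, 0.015932)
  k2: at (u, v) = (-0.997272, 0.580732), (du/dtau, dv/dtau) = (-1.990526, 0.134128); Gamma_uuu = 0.000000, Gamma_uuv = 0.082984, Gamma_uvv = 1.517176, Gamma_vuu = 0.000000, Gamma_vuv = 0.081757, Gamma_vvv = 1.494735; k2 = (-1.990526, 0.134128, 0.017017, 0.016765)
  k3: at (u, v) = (-0.997017, 0.580981), (du/dtau, dv/dtau) = (-1.990437, 0.134232); Gamma_uuu = 0.000000, Gamma_uuv = 0.082955, Gamma_uvv = 1.516746, Gamma_vuu = 0.000000, Gamma_vuv = 0.081806, Gamma_vvv = 1.495728; k3 = (-1.990437, 0.134232, 0.016999, 0.016763)
  k4: at (u, v) = (-1.245810, 0.597773), (du/dtau, dv/dtau) = (-1.988314, 0.136328); Gamma_uuu = 0.000000, Gamma_uuv = 0.084633, Gamma_uvv = 1.516273, Gamma_vuu = 0.000000, Gamma_vuv = 0.084136, Gamma_vvv = 1.507365; k4 = (-1.988314, 0.136328, 0.017701, 0.017597)
  Y <- Y + (h/6)(k1 + 2k2 + 2k3 + k4): u = -1.2458, v = 0.5978, du/dtau = -1.9883, dv/dtau = 0.1363
step 4:
  k1: at (u, v) = (-1.245818, 0.597765), (du/dtau, dv/dtau) = (-1.988313, 0.136328); Gamma_uuu = 0.000000, Gamma_uuv = 0.084634, Gamma_uvv = 1.516289, Gamma_vuu = 0.000000, Gamma_vuv = 0.084134, Gamma_vvv = 1.507331; k1 = (-1.988313, 0.136328, 0.017701, 0.017597)
  k2: at (u, v) = (-1.494357, 0.614806), (du/dtau, dv/dtau) = (-1.986100, 0.138527); Gamma_uuu = 0.000000, Gamma_uuv = 0.086313, Gamma_uvv = 1.516466, Gamma_vuu = 0.000000, Gamma_vuv = 0.086478, Gamma_vvv = 1.519366; k2 = (-1.986100, 0.138527, 0.018394, 0.018429)
  k3: at (u, v) = (-1.494080, 0.615081), (du/dtau, dv/dtau) = (-1.986013, 0.138631); Gamma_uuu = 0.000000, Gamma_uuv = 0.086276, Gamma_uvv = 1.515955, Gamma_vuu = 0.000000, Gamma_vuv = 0.086531, Gamma_vvv = 1.520431; k3 = (-1.986013, 0.138631, 0.018373, 0.018427)
  k4: at (u, v) = (-1.742321, 0.632422), (du/dtau, dv/dtau) = (-1.983719, 0.140935); Gamma_uuu = 0.000000, Gamma_uuv = 0.087945, Gamma_uvv = 1.516616, Gamma_vuu = 0.000000, Gamma_vuv = 0.088898, Gamma_vvv = 1.533045; k4 = (-1.983719, 0.140935, 0.019051, 0.019257)
  Y <- Y + (h/6)(k1 + 2k2 + 2k3 + k4): u = -1.7423, v = 0.6324, du/dtau = -1.9837, dv/dtau = 0.1409

Answer: u = -1.7423, v = 0.6324, du/dtau = -1.9837, dv/dtau = 0.1409


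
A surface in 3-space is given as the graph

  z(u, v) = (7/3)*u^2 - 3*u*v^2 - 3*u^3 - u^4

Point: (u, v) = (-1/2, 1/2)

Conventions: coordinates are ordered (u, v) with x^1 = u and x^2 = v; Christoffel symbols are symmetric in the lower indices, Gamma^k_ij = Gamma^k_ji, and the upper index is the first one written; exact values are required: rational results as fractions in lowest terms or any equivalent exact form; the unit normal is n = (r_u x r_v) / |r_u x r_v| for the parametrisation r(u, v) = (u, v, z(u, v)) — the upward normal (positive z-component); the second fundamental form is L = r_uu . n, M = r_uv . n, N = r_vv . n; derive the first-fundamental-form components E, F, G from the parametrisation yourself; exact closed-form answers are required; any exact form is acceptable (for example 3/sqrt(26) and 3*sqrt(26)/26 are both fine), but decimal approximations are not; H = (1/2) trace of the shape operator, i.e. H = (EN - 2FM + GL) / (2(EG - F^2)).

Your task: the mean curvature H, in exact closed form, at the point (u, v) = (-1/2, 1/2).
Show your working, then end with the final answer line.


z_u = -29/6, z_v = 3/2, z_uu = 32/3, z_uv = -3, z_vv = 3
E = 877/36, F = -29/4, G = 13/4; answer radicand W^2 = 479/18
unnormalised second-form numerators: l = 32/3, m = -3, n = 3; L = l/sqrt(479/18), and similarly M = m/sqrt(W^2), N = n/sqrt(W^2)
H = (E*n - 2*F*m + G*l) / (2*(EG - F^2)*sqrt(W^2)); E*n - 2*F*m + G*l = 257/4, EG - F^2 = 479/18, so H = (2313/1916)/sqrt(479/18)

Answer: H = 6939*sqrt(958)/917764


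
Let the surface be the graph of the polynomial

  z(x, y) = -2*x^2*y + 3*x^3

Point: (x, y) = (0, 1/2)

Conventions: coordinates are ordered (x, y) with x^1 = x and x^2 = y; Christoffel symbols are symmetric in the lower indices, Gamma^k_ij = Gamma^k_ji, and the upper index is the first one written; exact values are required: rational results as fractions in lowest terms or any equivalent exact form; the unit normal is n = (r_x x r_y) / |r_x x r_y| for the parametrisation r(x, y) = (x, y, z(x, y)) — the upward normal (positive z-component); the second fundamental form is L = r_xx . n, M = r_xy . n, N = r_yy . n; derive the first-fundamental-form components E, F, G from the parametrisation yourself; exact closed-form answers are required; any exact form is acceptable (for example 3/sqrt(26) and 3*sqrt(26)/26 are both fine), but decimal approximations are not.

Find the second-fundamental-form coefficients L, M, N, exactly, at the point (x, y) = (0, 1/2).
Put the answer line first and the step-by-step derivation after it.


Answer: L = -2, M = 0, N = 0

z_x = 0, z_y = 0, z_xx = -2, z_xy = 0, z_yy = 0
E = 1, F = 0, G = 1; answer radicand W^2 = 1
unnormalised second-form numerators: l = -2, m = 0, n = 0; L = l/sqrt(1), and similarly M = m/sqrt(W^2), N = n/sqrt(W^2)


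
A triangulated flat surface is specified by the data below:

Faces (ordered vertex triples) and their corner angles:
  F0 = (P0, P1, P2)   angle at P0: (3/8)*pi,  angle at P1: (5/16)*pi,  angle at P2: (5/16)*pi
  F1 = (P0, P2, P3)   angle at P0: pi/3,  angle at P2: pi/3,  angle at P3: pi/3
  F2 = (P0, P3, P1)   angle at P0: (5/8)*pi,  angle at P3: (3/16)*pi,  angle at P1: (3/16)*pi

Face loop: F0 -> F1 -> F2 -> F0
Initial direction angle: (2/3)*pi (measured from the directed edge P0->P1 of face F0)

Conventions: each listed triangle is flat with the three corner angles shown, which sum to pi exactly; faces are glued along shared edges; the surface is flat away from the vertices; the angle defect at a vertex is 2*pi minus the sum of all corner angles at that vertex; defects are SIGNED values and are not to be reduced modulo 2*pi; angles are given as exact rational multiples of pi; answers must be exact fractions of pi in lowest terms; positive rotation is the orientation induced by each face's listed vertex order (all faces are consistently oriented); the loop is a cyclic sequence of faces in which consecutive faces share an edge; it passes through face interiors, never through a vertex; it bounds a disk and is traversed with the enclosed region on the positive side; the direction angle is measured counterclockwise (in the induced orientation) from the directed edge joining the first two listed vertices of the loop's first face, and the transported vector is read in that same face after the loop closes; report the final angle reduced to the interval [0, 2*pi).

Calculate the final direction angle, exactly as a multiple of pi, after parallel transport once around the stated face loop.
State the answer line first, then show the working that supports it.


Answer: final direction angle = (4/3)*pi

enclosed vertex P0: corner angles sum to (4/3)*pi, defect = 2*pi - (4/3)*pi = (2/3)*pi
by Gauss-Bonnet the loop rotates the vector by the enclosed defect sum (positive orientation, mod 2*pi)
final angle = (2/3)*pi + (2/3)*pi = (4/3)*pi (mod 2*pi)


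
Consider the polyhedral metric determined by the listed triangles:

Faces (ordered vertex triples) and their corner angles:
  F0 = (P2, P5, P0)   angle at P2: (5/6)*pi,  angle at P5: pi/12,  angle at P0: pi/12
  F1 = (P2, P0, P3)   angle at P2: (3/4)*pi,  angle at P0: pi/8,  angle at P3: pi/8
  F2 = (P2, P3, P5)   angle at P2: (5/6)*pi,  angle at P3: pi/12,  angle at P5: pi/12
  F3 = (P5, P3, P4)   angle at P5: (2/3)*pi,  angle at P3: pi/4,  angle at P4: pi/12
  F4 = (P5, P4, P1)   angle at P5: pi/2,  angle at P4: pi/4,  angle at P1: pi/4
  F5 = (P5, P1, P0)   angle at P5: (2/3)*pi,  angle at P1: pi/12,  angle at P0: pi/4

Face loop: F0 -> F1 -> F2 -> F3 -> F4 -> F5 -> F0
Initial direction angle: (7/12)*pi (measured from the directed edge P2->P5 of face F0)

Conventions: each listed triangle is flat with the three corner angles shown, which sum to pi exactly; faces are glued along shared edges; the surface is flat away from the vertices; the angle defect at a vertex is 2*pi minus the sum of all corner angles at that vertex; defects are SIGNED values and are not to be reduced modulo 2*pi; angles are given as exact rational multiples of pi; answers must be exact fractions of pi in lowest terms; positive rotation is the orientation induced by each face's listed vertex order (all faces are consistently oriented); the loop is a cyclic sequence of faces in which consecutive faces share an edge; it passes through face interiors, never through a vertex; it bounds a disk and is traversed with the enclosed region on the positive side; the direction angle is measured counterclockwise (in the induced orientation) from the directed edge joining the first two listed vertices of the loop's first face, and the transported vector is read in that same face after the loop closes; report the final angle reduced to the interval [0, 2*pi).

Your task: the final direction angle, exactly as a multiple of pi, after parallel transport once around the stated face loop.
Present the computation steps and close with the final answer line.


enclosed vertex P2: corner angles sum to (29/12)*pi, defect = 2*pi - (29/12)*pi = (-5/12)*pi
enclosed vertex P5: corner angles sum to 2*pi, defect = 2*pi - 2*pi = 0
by Gauss-Bonnet the loop rotates the vector by the enclosed defect sum (positive orientation, mod 2*pi)
final angle = (7/12)*pi - (5/12)*pi = pi/6 (mod 2*pi)

Answer: final direction angle = pi/6


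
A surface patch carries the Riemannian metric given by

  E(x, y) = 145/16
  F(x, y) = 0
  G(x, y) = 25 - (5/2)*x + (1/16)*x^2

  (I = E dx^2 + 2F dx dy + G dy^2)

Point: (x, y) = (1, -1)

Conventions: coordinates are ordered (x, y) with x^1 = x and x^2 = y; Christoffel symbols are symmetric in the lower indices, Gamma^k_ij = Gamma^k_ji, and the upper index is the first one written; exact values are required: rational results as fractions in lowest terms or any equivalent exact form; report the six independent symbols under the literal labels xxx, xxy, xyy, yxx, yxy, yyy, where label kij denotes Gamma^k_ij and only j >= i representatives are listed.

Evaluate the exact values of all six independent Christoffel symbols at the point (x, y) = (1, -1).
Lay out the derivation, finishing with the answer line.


E = 145/16, F = 0, G = 361/16 at the point
E_x = 0, E_y = 0, F_x = 0, F_y = 0, G_x = -19/8, G_y = 0
EG - F^2 = 52345/256;  g^inv = (256/52345) * [[361/16, 0], [0, 145/16]]
first-kind symbols [ij,l] = (1/2)(d_i g_jl + d_j g_il - d_l g_ij): [xx,x] = E_x/2 = 0, [xx,y] = F_x - E_y/2 = 0, [xy,x] = E_y/2 = 0, [xy,y] = G_x/2 = -19/16, [yy,x] = F_y - G_x/2 = 19/16, [yy,y] = G_y/2 = 0
Gamma^x_ij = (G*[ij,x] - F*[ij,y])/(EG - F^2), Gamma^y_ij = (E*[ij,y] - F*[ij,x])/(EG - F^2)

Answer: Gamma_xxx = 0, Gamma_xxy = 0, Gamma_xyy = 19/145, Gamma_yxx = 0, Gamma_yxy = -1/19, Gamma_yyy = 0


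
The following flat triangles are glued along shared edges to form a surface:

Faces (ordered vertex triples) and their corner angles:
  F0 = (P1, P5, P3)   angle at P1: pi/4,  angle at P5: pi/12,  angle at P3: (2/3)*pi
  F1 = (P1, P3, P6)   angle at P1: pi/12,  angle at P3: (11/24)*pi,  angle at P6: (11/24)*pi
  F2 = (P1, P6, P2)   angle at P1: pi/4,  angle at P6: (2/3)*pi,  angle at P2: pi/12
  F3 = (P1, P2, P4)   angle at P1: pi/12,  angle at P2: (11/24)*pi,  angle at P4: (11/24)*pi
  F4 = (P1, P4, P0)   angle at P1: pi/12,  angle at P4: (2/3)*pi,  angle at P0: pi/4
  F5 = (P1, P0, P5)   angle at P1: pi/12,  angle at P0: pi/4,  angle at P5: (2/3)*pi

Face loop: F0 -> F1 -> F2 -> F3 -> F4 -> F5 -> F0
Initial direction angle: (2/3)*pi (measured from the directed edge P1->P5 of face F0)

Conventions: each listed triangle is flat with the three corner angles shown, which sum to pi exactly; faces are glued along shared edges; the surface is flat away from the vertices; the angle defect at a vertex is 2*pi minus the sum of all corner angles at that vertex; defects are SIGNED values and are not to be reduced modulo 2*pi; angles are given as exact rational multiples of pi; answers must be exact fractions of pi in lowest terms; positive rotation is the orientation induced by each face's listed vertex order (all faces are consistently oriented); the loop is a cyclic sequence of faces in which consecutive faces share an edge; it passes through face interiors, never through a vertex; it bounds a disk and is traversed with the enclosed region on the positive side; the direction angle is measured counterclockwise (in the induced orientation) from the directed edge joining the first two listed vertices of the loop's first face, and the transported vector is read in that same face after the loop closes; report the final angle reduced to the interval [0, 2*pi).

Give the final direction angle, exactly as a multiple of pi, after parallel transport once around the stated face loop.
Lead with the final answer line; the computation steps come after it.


Answer: final direction angle = (11/6)*pi

enclosed vertex P1: corner angles sum to (5/6)*pi, defect = 2*pi - (5/6)*pi = (7/6)*pi
final direction = starting direction + enclosed defect total, reduced mod 2*pi (induced orientation)
final angle = (2/3)*pi + (7/6)*pi = (11/6)*pi (mod 2*pi)


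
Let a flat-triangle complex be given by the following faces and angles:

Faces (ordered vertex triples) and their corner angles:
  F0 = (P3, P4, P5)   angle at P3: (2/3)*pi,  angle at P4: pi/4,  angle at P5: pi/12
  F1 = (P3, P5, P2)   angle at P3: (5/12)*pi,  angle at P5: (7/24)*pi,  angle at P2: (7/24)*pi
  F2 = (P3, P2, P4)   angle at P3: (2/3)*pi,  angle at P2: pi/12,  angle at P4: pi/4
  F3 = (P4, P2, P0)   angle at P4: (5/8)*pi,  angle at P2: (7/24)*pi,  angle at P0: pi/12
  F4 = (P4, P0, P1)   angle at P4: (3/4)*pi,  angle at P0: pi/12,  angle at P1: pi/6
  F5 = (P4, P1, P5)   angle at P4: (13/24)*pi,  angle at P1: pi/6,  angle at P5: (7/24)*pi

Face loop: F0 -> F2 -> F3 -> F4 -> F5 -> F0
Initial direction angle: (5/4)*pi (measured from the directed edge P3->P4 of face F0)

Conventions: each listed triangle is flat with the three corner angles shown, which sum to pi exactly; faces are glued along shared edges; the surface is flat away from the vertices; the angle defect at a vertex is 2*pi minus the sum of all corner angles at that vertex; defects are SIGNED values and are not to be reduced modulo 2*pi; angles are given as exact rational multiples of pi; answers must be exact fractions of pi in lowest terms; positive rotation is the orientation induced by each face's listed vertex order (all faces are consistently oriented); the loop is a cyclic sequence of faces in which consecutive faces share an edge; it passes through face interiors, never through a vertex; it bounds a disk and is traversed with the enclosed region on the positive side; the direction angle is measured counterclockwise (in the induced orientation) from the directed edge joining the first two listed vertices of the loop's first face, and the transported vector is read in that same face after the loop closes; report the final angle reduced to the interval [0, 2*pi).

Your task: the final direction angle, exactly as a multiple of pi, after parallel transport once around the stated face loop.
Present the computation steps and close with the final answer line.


enclosed vertex P4: corner angles sum to (29/12)*pi, defect = 2*pi - (29/12)*pi = (-5/12)*pi
holonomy = initial angle + sum of enclosed defects (mod 2*pi), positive in the induced orientation
final angle = (5/4)*pi - (5/12)*pi = (5/6)*pi (mod 2*pi)

Answer: final direction angle = (5/6)*pi


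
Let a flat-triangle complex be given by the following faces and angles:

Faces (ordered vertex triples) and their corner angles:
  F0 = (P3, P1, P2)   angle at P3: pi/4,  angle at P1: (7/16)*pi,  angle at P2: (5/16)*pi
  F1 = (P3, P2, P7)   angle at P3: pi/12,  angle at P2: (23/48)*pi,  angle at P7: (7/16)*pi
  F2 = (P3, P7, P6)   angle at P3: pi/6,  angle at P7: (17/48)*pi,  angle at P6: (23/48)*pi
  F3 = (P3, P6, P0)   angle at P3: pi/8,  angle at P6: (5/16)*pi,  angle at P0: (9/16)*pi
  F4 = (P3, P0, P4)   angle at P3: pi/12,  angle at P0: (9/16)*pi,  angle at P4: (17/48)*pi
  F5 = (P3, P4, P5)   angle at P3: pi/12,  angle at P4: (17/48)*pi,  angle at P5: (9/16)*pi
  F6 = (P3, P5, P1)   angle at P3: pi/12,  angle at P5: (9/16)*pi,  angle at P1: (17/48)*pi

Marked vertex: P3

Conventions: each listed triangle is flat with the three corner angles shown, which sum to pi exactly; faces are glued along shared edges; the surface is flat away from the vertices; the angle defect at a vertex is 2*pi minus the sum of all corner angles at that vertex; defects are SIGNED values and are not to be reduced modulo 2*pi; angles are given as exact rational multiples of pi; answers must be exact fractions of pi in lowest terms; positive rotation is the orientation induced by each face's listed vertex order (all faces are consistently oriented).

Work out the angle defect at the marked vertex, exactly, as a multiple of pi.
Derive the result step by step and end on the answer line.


Sum of corner angles at P3: (7/8)*pi
defect = 2*pi - (7/8)*pi

Answer: defect(P3) = (9/8)*pi


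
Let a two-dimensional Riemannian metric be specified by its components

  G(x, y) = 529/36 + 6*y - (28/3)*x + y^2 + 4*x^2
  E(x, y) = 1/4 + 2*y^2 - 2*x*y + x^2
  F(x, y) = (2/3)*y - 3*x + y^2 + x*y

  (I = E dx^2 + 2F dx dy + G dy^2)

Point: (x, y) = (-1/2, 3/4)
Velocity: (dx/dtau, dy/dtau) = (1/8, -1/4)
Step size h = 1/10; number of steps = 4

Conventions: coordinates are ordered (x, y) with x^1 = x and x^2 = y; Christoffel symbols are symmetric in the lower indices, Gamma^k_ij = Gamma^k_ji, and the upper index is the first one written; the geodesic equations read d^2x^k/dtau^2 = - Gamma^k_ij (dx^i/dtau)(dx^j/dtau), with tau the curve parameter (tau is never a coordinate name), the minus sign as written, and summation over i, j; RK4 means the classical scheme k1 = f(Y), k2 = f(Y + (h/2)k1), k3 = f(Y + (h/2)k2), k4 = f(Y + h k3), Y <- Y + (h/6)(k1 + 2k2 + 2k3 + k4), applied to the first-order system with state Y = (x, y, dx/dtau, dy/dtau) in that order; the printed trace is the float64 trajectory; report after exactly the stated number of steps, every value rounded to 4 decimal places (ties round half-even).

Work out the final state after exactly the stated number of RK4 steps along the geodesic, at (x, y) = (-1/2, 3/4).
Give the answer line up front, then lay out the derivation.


Answer: x = -0.4643, y = 0.6495, dx/dtau = 0.0469, dy/dtau = -0.2515

f(Y) = (dx/dtau, dy/dtau, -Gamma^x_ij Y'^i Y'^j, -Gamma^y_ij Y'^i Y'^j) with the Gammas evaluated at the stage position; h = 0.100000; intermediate values shown to 6 dp
step 0: x = -0.5000, y = 0.7500, dx/dtau = 0.1250, dy/dtau = -0.2500
step 1:
  k1: at (x, y) = (-0.500000, 0.750000), (dx/dtau, dy/dtau) = (0.125000, -0.250000); Gamma_xxx = -0.404394, Gamma_xxy = 1.176895, Gamma_xyy = 3.663224, Gamma_yxx = -0.132373, Gamma_yxy = -0.363486, Gamma_yyy = -0.167691; k1 = (0.125000, -0.250000, -0.149077, -0.010169)
  k2: at (x, y) = (-0.493750, 0.737500), (dx/dtau, dy/dtau) = (0.117546, -0.250508); Gamma_xxx = -0.409376, Gamma_xxy = 1.192219, Gamma_xyy = 3.748661, Gamma_yxx = -0.132690, Gamma_yxy = -0.364724, Gamma_yyy = -0.171593; k2 = (0.117546, -0.250508, -0.159376, -0.008878)
  k3: at (x, y) = (-0.494123, 0.737475), (dx/dtau, dy/dtau) = (0.117031, -0.250444); Gamma_xxx = -0.409357, Gamma_xxy = 1.192077, Gamma_xyy = 3.747875, Gamma_yxx = -0.132667, Gamma_yxy = -0.364740, Gamma_yyy = -0.171613; k3 = (0.117031, -0.250444, -0.159589, -0.008800)
  k4: at (x, y) = (-0.488297, 0.724956), (dx/dtau, dy/dtau) = (0.109041, -0.250880); Gamma_xxx = -0.414411, Gamma_xxy = 1.207559, Gamma_xyy = 3.835508, Gamma_yxx = -0.132962, Gamma_yxy = -0.365999, Gamma_yyy = -0.175648; k4 = (0.109041, -0.250880, -0.170414, -0.007388)
  Y <- Y + (h/6)(k1 + 2k2 + 2k3 + k4): x = -0.4883, y = 0.7250, dx/dtau = 0.1090, dy/dtau = -0.2509
step 2:
  k1: at (x, y) = (-0.488280, 0.724954), (dx/dtau, dy/dtau) = (0.109043, -0.250882); Gamma_xxx = -0.414413, Gamma_xxy = 1.207568, Gamma_xyy = 3.835564, Gamma_yxx = -0.132963, Gamma_yxy = -0.365999, Gamma_yyy = -0.175648; k1 = (0.109043, -0.250882, -0.170419, -0.007389)
  k2: at (x, y) = (-0.482828, 0.712409), (dx/dtau, dy/dtau) = (0.100522, -0.251251); Gamma_xxx = -0.419544, Gamma_xxy = 1.223240, Gamma_xyy = 3.925641, Gamma_yxx = -0.133238, Gamma_yxy = -0.367278, Gamma_yyy = -0.179822; k2 = (0.100522, -0.251251, -0.181786, -0.005854)
  k3: at (x, y) = (-0.483254, 0.712391), (dx/dtau, dy/dtau) = (0.099954, -0.251175); Gamma_xxx = -0.419516, Gamma_xxy = 1.223065, Gamma_xyy = 3.924606, Gamma_yxx = -0.133211, Gamma_yxy = -0.367298, Gamma_yyy = -0.179845; k3 = (0.099954, -0.251175, -0.181995, -0.005766)
  k4: at (x, y) = (-0.478285, 0.699836), (dx/dtau, dy/dtau) = (0.090843, -0.251458); Gamma_xxx = -0.424709, Gamma_xxy = 1.238863, Gamma_xyy = 4.016750, Gamma_yxx = -0.133458, Gamma_yxy = -0.368605, Gamma_yyy = -0.184170; k4 = (0.090843, -0.251458, -0.193880, -0.004094)
  Y <- Y + (h/6)(k1 + 2k2 + 2k3 + k4): x = -0.4783, y = 0.6998, dx/dtau = 0.0908, dy/dtau = -0.2515
step 3:
  k1: at (x, y) = (-0.478266, 0.699834), (dx/dtau, dy/dtau) = (0.090845, -0.251461); Gamma_xxx = -0.424711, Gamma_xxy = 1.238875, Gamma_xyy = 4.016818, Gamma_yxx = -0.133459, Gamma_yxy = -0.368604, Gamma_yyy = -0.184170; k1 = (0.090845, -0.251461, -0.193886, -0.004094)
  k2: at (x, y) = (-0.473724, 0.687261), (dx/dtau, dy/dtau) = (0.081151, -0.251665); Gamma_xxx = -0.429972, Gamma_xxy = 1.254837, Gamma_xyy = 4.111296, Gamma_yxx = -0.133681, Gamma_yxy = -0.369939, Gamma_yyy = -0.188653; k2 = (0.081151, -0.251665, -0.206304, -0.002282)
  k3: at (x, y) = (-0.474209, 0.687250), (dx/dtau, dy/dtau) = (0.080530, -0.251575); Gamma_xxx = -0.429934, Gamma_xxy = 1.254622, Gamma_xyy = 4.109956, Gamma_yxx = -0.133650, Gamma_yxy = -0.369962, Gamma_yyy = -0.188679; k3 = (0.080530, -0.251575, -0.206495, -0.002182)
  k4: at (x, y) = (-0.470213, 0.674676), (dx/dtau, dy/dtau) = (0.070196, -0.251679); Gamma_xxx = -0.435243, Gamma_xxy = 1.270673, Gamma_xyy = 4.206273, Gamma_yxx = -0.133838, Gamma_yxy = -0.371333, Gamma_yyy = -0.193333; k4 = (0.070196, -0.251679, -0.219393, -0.000215)
  Y <- Y + (h/6)(k1 + 2k2 + 2k3 + k4): x = -0.4702, y = 0.6747, dx/dtau = 0.0702, dy/dtau = -0.2517
step 4:
  k1: at (x, y) = (-0.470193, 0.674673), (dx/dtau, dy/dtau) = (0.070197, -0.251681); Gamma_xxx = -0.435246, Gamma_xxy = 1.270686, Gamma_xyy = 4.206354, Gamma_yxx = -0.133839, Gamma_yxy = -0.371332, Gamma_yyy = -0.193334; k1 = (0.070197, -0.251681, -0.219401, -0.000215)
  k2: at (x, y) = (-0.466683, 0.662089), (dx/dtau, dy/dtau) = (0.059227, -0.251692); Gamma_xxx = -0.440609, Gamma_xxy = 1.286867, Gamma_xyy = 4.304796, Gamma_yxx = -0.133996, Gamma_yxy = -0.372739, Gamma_yyy = -0.198169; k2 = (0.059227, -0.251692, -0.232791, 0.001911)
  k3: at (x, y) = (-0.467231, 0.662089), (dx/dtau, dy/dtau) = (0.058558, -0.251586); Gamma_xxx = -0.440560, Gamma_xxy = 1.286606, Gamma_xyy = 4.303081, Gamma_yxx = -0.133960, Gamma_yxy = -0.372767, Gamma_yyy = -0.198198; k3 = (0.058558, -0.251586, -0.232945, 0.002021)
  k4: at (x, y) = (-0.464337, 0.649515), (dx/dtau, dy/dtau) = (0.046903, -0.251479); Gamma_xxx = -0.445954, Gamma_xxy = 1.302830, Gamma_xyy = 4.403011, Gamma_yxx = -0.134074, Gamma_yxy = -0.374219, Gamma_yyy = -0.203227; k4 = (0.046903, -0.251479, -0.246739, 0.004319)
  Y <- Y + (h/6)(k1 + 2k2 + 2k3 + k4): x = -0.4643, y = 0.6495, dx/dtau = 0.0469, dy/dtau = -0.2515


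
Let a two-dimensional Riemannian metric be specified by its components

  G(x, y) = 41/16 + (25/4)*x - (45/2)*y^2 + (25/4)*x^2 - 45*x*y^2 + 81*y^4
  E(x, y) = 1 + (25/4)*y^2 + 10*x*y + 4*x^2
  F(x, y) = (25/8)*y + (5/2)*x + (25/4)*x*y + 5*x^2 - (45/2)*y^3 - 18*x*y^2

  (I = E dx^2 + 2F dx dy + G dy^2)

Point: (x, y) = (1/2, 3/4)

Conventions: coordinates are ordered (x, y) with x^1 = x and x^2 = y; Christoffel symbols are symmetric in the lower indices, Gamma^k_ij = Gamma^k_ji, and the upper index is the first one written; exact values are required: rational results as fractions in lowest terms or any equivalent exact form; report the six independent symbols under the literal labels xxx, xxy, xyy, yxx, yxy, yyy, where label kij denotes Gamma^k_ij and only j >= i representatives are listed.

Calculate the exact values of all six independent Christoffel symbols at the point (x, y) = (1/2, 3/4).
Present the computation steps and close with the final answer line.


E = 593/64, F = -943/128, G = 1937/256 at the point
E_x = 23/2, E_y = 115/8, F_x = 33/16, F_y = -1447/32, G_x = -205/16, G_y = 1107/16
EG - F^2 = 4053/256;  g^inv = (256/4053) * [[1937/256, 943/128], [943/128, 593/64]]
first-kind symbols [ij,l] = (1/2)(d_i g_jl + d_j g_il - d_l g_ij): [xx,x] = E_x/2 = 23/4, [xx,y] = F_x - E_y/2 = -41/8, [xy,x] = E_y/2 = 115/16, [xy,y] = G_x/2 = -205/32, [yy,x] = F_y - G_x/2 = -621/16, [yy,y] = G_y/2 = 1107/32
Gamma^x_ij = (G*[ij,x] - F*[ij,y])/(EG - F^2), Gamma^y_ij = (E*[ij,y] - F*[ij,x])/(EG - F^2)

Answer: Gamma_xxx = 1472/4053, Gamma_xxy = 1840/4053, Gamma_xyy = -3312/1351, Gamma_yxx = -1312/4053, Gamma_yxy = -1640/4053, Gamma_yyy = 2952/1351


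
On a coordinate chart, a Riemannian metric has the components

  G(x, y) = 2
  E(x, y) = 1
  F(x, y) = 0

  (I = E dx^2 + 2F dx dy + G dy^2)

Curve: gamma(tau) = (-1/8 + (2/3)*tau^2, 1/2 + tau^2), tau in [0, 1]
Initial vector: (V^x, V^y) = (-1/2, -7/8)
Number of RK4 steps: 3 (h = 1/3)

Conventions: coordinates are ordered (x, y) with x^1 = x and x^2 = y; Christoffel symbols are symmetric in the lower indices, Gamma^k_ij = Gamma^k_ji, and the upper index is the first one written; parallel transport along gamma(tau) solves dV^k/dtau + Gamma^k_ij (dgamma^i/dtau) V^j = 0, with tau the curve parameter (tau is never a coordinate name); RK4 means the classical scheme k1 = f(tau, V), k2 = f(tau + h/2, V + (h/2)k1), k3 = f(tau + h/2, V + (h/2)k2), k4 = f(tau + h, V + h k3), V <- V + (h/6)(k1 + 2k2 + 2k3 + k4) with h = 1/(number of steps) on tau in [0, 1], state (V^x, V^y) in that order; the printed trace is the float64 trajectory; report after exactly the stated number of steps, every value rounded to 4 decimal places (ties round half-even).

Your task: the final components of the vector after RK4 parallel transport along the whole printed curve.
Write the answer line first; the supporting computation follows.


Answer: V^x = -0.5000, V^y = -0.8750

gamma'(tau) = ((4/3)*tau, 2*tau); f(tau, V)^k = -Gamma^k_ij(gamma(tau)) gamma'^i(tau) V^j; h = 1/3; intermediate values shown to 6 dp
curve data and Christoffel symbols at the stage parameters:
  tau = 0.000000: gamma = (-0.125000, 0.500000), gamma' = (0.000000, 0.000000); Gamma_xxx = 0.000000, Gamma_xxy = 0.000000, Gamma_xyy = 0.000000, Gamma_yxx = 0.000000, Gamma_yxy = 0.000000, Gamma_yyy = 0.000000
  tau = 0.166667: gamma = (-0.106481, 0.527778), gamma' = (0.222222, 0.333333); Gamma_xxx = 0.000000, Gamma_xxy = 0.000000, Gamma_xyy = 0.000000, Gamma_yxx = 0.000000, Gamma_yxy = 0.000000, Gamma_yyy = 0.000000
  tau = 0.333333: gamma = (-0.050926, 0.611111), gamma' = (0.444444, 0.666667); Gamma_xxx = 0.000000, Gamma_xxy = 0.000000, Gamma_xyy = 0.000000, Gamma_yxx = 0.000000, Gamma_yxy = 0.000000, Gamma_yyy = 0.000000
  tau = 0.500000: gamma = (0.041667, 0.750000), gamma' = (0.666667, 1.000000); Gamma_xxx = 0.000000, Gamma_xxy = 0.000000, Gamma_xyy = 0.000000, Gamma_yxx = 0.000000, Gamma_yxy = 0.000000, Gamma_yyy = 0.000000
  tau = 0.666667: gamma = (0.171296, 0.944444), gamma' = (0.888889, 1.333333); Gamma_xxx = 0.000000, Gamma_xxy = 0.000000, Gamma_xyy = 0.000000, Gamma_yxx = 0.000000, Gamma_yxy = 0.000000, Gamma_yyy = 0.000000
  tau = 0.833333: gamma = (0.337963, 1.194444), gamma' = (1.111111, 1.666667); Gamma_xxx = 0.000000, Gamma_xxy = 0.000000, Gamma_xyy = 0.000000, Gamma_yxx = 0.000000, Gamma_yxy = 0.000000, Gamma_yyy = 0.000000
  tau = 1.000000: gamma = (0.541667, 1.500000), gamma' = (1.333333, 2.000000); Gamma_xxx = 0.000000, Gamma_xxy = 0.000000, Gamma_xyy = 0.000000, Gamma_yxx = 0.000000, Gamma_yxy = 0.000000, Gamma_yyy = 0.000000
step 0: V^x = -0.5000, V^y = -0.8750
step 1: k1 = (0.000000, 0.000000), k2 = (0.000000, 0.000000), k3 = (0.000000, 0.000000), k4 = (0.000000, 0.000000); V <- V + (h/6)(k1 + 2k2 + 2k3 + k4): V^x = -0.5000, V^y = -0.8750
step 2: k1 = (0.000000, 0.000000), k2 = (0.000000, 0.000000), k3 = (0.000000, 0.000000), k4 = (0.000000, 0.000000); V <- V + (h/6)(k1 + 2k2 + 2k3 + k4): V^x = -0.5000, V^y = -0.8750
step 3: k1 = (0.000000, 0.000000), k2 = (0.000000, 0.000000), k3 = (0.000000, 0.000000), k4 = (0.000000, 0.000000); V <- V + (h/6)(k1 + 2k2 + 2k3 + k4): V^x = -0.5000, V^y = -0.8750


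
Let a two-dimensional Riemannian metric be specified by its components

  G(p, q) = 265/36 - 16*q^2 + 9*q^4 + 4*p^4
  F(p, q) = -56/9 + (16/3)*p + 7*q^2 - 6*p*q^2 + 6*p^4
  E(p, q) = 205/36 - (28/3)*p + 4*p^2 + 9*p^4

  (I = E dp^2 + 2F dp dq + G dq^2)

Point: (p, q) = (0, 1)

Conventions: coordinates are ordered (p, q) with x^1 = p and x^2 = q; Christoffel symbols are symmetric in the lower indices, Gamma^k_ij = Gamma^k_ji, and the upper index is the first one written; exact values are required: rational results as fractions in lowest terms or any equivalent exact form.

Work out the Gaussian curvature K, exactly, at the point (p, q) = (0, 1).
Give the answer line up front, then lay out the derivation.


Answer: K = -15552/43681

E = 205/36, F = 7/9, G = 13/36, EG - F^2 = 209/144 at the point
E_p = -28/3, E_q = 0, F_p = -2/3, F_q = 14, G_p = 0, G_q = 4
E_qq = 0, F_pq = -12, G_pp = 0
Brioschi: K = (det M1 - det M2) / (EG - F^2)^2 with the standard first/second-derivative matrices M1, M2.
M1 = [[-E_qq/2 + F_pq - G_pp/2, E_p/2, F_p - E_q/2], [F_q - G_p/2, E, F], [G_q/2, F, G]] = [[-12, -14/3, -2/3], [14, 205/36, 7/9], [2, 7/9, 13/36]]; det M1 = -3/4
M2 = [[0, E_q/2, G_p/2], [E_q/2, E, F], [G_p/2, F, G]] = [[0, 0, 0], [0, 205/36, 7/9], [0, 7/9, 13/36]]; det M2 = 0
det M1 - det M2 = -3/4; K = -3/4 / (209/144)^2 = -15552/43681
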